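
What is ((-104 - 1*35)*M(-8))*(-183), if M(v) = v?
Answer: -203496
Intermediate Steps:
((-104 - 1*35)*M(-8))*(-183) = ((-104 - 1*35)*(-8))*(-183) = ((-104 - 35)*(-8))*(-183) = -139*(-8)*(-183) = 1112*(-183) = -203496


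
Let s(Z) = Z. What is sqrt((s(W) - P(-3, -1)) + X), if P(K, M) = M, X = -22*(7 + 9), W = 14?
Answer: I*sqrt(337) ≈ 18.358*I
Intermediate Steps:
X = -352 (X = -22*16 = -352)
sqrt((s(W) - P(-3, -1)) + X) = sqrt((14 - 1*(-1)) - 352) = sqrt((14 + 1) - 352) = sqrt(15 - 352) = sqrt(-337) = I*sqrt(337)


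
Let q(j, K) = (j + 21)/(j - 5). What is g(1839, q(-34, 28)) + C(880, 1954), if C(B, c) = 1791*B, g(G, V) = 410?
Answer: 1576490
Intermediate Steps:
q(j, K) = (21 + j)/(-5 + j)
g(1839, q(-34, 28)) + C(880, 1954) = 410 + 1791*880 = 410 + 1576080 = 1576490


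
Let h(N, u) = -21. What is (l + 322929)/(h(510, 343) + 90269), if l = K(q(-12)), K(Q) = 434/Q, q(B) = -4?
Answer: 645641/180496 ≈ 3.5770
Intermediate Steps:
l = -217/2 (l = 434/(-4) = 434*(-1/4) = -217/2 ≈ -108.50)
(l + 322929)/(h(510, 343) + 90269) = (-217/2 + 322929)/(-21 + 90269) = (645641/2)/90248 = (645641/2)*(1/90248) = 645641/180496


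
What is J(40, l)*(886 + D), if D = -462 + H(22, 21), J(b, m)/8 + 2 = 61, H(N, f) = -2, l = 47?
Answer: 199184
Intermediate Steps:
J(b, m) = 472 (J(b, m) = -16 + 8*61 = -16 + 488 = 472)
D = -464 (D = -462 - 2 = -464)
J(40, l)*(886 + D) = 472*(886 - 464) = 472*422 = 199184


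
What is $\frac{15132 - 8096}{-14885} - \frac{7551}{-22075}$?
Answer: $- \frac{8584613}{65717275} \approx -0.13063$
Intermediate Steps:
$\frac{15132 - 8096}{-14885} - \frac{7551}{-22075} = \left(15132 - 8096\right) \left(- \frac{1}{14885}\right) - - \frac{7551}{22075} = 7036 \left(- \frac{1}{14885}\right) + \frac{7551}{22075} = - \frac{7036}{14885} + \frac{7551}{22075} = - \frac{8584613}{65717275}$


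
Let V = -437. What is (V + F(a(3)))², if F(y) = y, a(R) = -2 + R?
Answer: 190096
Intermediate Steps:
(V + F(a(3)))² = (-437 + (-2 + 3))² = (-437 + 1)² = (-436)² = 190096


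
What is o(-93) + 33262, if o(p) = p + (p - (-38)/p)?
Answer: 3076030/93 ≈ 33076.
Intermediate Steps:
o(p) = 2*p + 38/p (o(p) = p + (p + 38/p) = 2*p + 38/p)
o(-93) + 33262 = (2*(-93) + 38/(-93)) + 33262 = (-186 + 38*(-1/93)) + 33262 = (-186 - 38/93) + 33262 = -17336/93 + 33262 = 3076030/93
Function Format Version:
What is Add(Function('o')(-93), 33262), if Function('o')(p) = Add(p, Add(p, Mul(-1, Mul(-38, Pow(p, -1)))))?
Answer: Rational(3076030, 93) ≈ 33076.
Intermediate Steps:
Function('o')(p) = Add(Mul(2, p), Mul(38, Pow(p, -1))) (Function('o')(p) = Add(p, Add(p, Mul(38, Pow(p, -1)))) = Add(Mul(2, p), Mul(38, Pow(p, -1))))
Add(Function('o')(-93), 33262) = Add(Add(Mul(2, -93), Mul(38, Pow(-93, -1))), 33262) = Add(Add(-186, Mul(38, Rational(-1, 93))), 33262) = Add(Add(-186, Rational(-38, 93)), 33262) = Add(Rational(-17336, 93), 33262) = Rational(3076030, 93)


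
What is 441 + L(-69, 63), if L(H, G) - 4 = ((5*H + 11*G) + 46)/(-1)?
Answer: 51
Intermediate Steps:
L(H, G) = -42 - 11*G - 5*H (L(H, G) = 4 + ((5*H + 11*G) + 46)/(-1) = 4 + (46 + 5*H + 11*G)*(-1) = 4 + (-46 - 11*G - 5*H) = -42 - 11*G - 5*H)
441 + L(-69, 63) = 441 + (-42 - 11*63 - 5*(-69)) = 441 + (-42 - 693 + 345) = 441 - 390 = 51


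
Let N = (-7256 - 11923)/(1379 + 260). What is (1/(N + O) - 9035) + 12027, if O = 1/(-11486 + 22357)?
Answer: 623794046271/208493270 ≈ 2991.9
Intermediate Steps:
N = -19179/1639 ≈ -11.702
O = 1/10871 ≈ 9.1988e-5
(1/(N + O) - 9035) + 12027 = (1/(-19179/1639 + 1/10871) - 9035) + 12027 = (1/(-208493270/17817569) - 9035) + 12027 = (-17817569/208493270 - 9035) + 12027 = -1883754512019/208493270 + 12027 = 623794046271/208493270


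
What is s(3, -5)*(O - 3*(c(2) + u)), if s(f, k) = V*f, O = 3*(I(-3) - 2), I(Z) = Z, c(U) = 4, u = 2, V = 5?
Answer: -495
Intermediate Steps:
O = -15 (O = 3*(-3 - 2) = 3*(-5) = -15)
s(f, k) = 5*f
s(3, -5)*(O - 3*(c(2) + u)) = (5*3)*(-15 - 3*(4 + 2)) = 15*(-15 - 3*6) = 15*(-15 - 18) = 15*(-33) = -495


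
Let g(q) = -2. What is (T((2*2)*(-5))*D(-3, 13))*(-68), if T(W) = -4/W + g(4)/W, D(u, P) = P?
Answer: -1326/5 ≈ -265.20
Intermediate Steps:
T(W) = -6/W (T(W) = -4/W - 2/W = -6/W)
(T((2*2)*(-5))*D(-3, 13))*(-68) = (-6/((2*2)*(-5))*13)*(-68) = (-6/(4*(-5))*13)*(-68) = (-6/(-20)*13)*(-68) = (-6*(-1/20)*13)*(-68) = ((3/10)*13)*(-68) = (39/10)*(-68) = -1326/5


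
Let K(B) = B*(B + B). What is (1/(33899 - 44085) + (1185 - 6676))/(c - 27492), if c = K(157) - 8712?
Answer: -55931327/133375484 ≈ -0.41935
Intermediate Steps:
K(B) = 2*B**2 (K(B) = B*(2*B) = 2*B**2)
c = 40586 (c = 2*157**2 - 8712 = 2*24649 - 8712 = 49298 - 8712 = 40586)
(1/(33899 - 44085) + (1185 - 6676))/(c - 27492) = (1/(33899 - 44085) + (1185 - 6676))/(40586 - 27492) = (1/(-10186) - 5491)/13094 = (-1/10186 - 5491)*(1/13094) = -55931327/10186*1/13094 = -55931327/133375484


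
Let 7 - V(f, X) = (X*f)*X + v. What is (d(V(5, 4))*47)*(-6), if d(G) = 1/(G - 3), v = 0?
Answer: 141/38 ≈ 3.7105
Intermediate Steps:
V(f, X) = 7 - f*X² (V(f, X) = 7 - ((X*f)*X + 0) = 7 - (f*X² + 0) = 7 - f*X²)
d(G) = 1/(-3 + G)
(d(V(5, 4))*47)*(-6) = (47/(-3 + (7 - 1*5*4²)))*(-6) = (47/(-3 + (7 - 1*5*16)))*(-6) = (47/(-3 + (7 - 80)))*(-6) = (47/(-3 - 73))*(-6) = (47/(-76))*(-6) = -1/76*47*(-6) = -47/76*(-6) = 141/38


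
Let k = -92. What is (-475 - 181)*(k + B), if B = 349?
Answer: -168592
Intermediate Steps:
(-475 - 181)*(k + B) = (-475 - 181)*(-92 + 349) = -656*257 = -168592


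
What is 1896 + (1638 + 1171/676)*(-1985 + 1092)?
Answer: -988572191/676 ≈ -1.4624e+6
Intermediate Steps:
1896 + (1638 + 1171/676)*(-1985 + 1092) = 1896 + (1638 + 1171*(1/676))*(-893) = 1896 + (1638 + 1171/676)*(-893) = 1896 + (1108459/676)*(-893) = 1896 - 989853887/676 = -988572191/676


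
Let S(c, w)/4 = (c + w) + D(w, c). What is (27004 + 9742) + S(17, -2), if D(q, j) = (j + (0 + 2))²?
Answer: 38250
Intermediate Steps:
D(q, j) = (2 + j)² (D(q, j) = (j + 2)² = (2 + j)²)
S(c, w) = 4*c + 4*w + 4*(2 + c)² (S(c, w) = 4*((c + w) + (2 + c)²) = 4*(c + w + (2 + c)²) = 4*c + 4*w + 4*(2 + c)²)
(27004 + 9742) + S(17, -2) = (27004 + 9742) + (4*17 + 4*(-2) + 4*(2 + 17)²) = 36746 + (68 - 8 + 4*19²) = 36746 + (68 - 8 + 4*361) = 36746 + (68 - 8 + 1444) = 36746 + 1504 = 38250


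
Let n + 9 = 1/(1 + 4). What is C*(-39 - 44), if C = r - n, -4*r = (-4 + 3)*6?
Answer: -8549/10 ≈ -854.90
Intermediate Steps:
n = -44/5 (n = -9 + 1/(1 + 4) = -9 + 1/5 = -44/5 ≈ -8.8000)
r = 3/2 (r = -(-4 + 3)*6/4 = -(-1)*6/4 = -1/4*(-6) = 3/2 ≈ 1.5000)
C = 103/10 (C = 3/2 - 1*(-44/5) = 3/2 + 44/5 = 103/10 ≈ 10.300)
C*(-39 - 44) = 103*(-39 - 44)/10 = (103/10)*(-83) = -8549/10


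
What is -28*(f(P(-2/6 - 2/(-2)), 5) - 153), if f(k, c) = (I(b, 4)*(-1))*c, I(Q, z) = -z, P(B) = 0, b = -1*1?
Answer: 3724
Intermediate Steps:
b = -1
f(k, c) = 4*c (f(k, c) = (-1*4*(-1))*c = (-4*(-1))*c = 4*c)
-28*(f(P(-2/6 - 2/(-2)), 5) - 153) = -28*(4*5 - 153) = -28*(20 - 153) = -28*(-133) = 3724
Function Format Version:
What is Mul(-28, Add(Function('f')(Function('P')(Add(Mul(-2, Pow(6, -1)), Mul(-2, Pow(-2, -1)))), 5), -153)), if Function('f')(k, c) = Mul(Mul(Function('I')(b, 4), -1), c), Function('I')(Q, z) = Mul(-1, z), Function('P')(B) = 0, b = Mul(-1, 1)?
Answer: 3724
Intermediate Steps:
b = -1
Function('f')(k, c) = Mul(4, c) (Function('f')(k, c) = Mul(Mul(Mul(-1, 4), -1), c) = Mul(Mul(-4, -1), c) = Mul(4, c))
Mul(-28, Add(Function('f')(Function('P')(Add(Mul(-2, Pow(6, -1)), Mul(-2, Pow(-2, -1)))), 5), -153)) = Mul(-28, Add(Mul(4, 5), -153)) = Mul(-28, Add(20, -153)) = Mul(-28, -133) = 3724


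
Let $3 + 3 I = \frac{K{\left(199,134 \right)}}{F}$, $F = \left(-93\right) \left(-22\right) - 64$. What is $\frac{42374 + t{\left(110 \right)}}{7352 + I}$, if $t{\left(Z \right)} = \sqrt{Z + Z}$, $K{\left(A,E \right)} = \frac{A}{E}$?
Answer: $\frac{33762077736}{5857012363} + \frac{1593528 \sqrt{55}}{5857012363} \approx 5.7664$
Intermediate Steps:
$F = 1982$ ($F = 2046 - 64 = 1982$)
$t{\left(Z \right)} = \sqrt{2} \sqrt{Z}$ ($t{\left(Z \right)} = \sqrt{2 Z} = \sqrt{2} \sqrt{Z}$)
$I = - \frac{796565}{796764}$ ($I = -1 + \frac{\frac{199}{134} \cdot \frac{1}{1982}}{3} = -1 + \frac{1}{3} \cdot \frac{199}{265588} = -1 + \frac{199}{796764} = - \frac{796565}{796764} \approx -0.99975$)
$\frac{42374 + t{\left(110 \right)}}{7352 + I} = \frac{42374 + \sqrt{2} \sqrt{110}}{7352 - \frac{796565}{796764}} = \frac{42374 + 2 \sqrt{55}}{\frac{5857012363}{796764}} = \left(42374 + 2 \sqrt{55}\right) \frac{796764}{5857012363} = \frac{33762077736}{5857012363} + \frac{1593528 \sqrt{55}}{5857012363}$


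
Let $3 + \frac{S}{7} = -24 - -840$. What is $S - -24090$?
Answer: $29781$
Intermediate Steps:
$S = 5691$ ($S = -21 + 7 \left(-24 - -840\right) = -21 + 7 \left(-24 + 840\right) = -21 + 7 \cdot 816 = -21 + 5712 = 5691$)
$S - -24090 = 5691 - -24090 = 5691 + 24090 = 29781$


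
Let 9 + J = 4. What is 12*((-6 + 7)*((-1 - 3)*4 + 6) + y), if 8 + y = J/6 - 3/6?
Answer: -232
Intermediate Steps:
J = -5 (J = -9 + 4 = -5)
y = -28/3 (y = -8 + (-5/6 - 3/6) = -8 + (-5*⅙ - 3*⅙) = -8 + (-⅚ - ½) = -8 - 4/3 = -28/3 ≈ -9.3333)
12*((-6 + 7)*((-1 - 3)*4 + 6) + y) = 12*((-6 + 7)*((-1 - 3)*4 + 6) - 28/3) = 12*(1*(-4*4 + 6) - 28/3) = 12*(1*(-16 + 6) - 28/3) = 12*(1*(-10) - 28/3) = 12*(-10 - 28/3) = 12*(-58/3) = -232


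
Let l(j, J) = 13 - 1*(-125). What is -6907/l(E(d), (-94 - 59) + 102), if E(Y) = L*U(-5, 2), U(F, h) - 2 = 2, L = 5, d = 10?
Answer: -6907/138 ≈ -50.051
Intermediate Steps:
U(F, h) = 4 (U(F, h) = 2 + 2 = 4)
E(Y) = 20 (E(Y) = 5*4 = 20)
l(j, J) = 138 (l(j, J) = 13 + 125 = 138)
-6907/l(E(d), (-94 - 59) + 102) = -6907/138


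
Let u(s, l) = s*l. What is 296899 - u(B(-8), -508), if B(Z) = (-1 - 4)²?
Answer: 309599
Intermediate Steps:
B(Z) = 25 (B(Z) = (-5)² = 25)
u(s, l) = l*s
296899 - u(B(-8), -508) = 296899 - (-508)*25 = 296899 - 1*(-12700) = 296899 + 12700 = 309599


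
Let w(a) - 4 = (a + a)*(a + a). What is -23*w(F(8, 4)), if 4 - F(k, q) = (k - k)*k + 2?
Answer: -460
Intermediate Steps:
F(k, q) = 2 (F(k, q) = 4 - ((k - k)*k + 2) = 4 - (0*k + 2) = 4 - (0 + 2) = 4 - 1*2 = 4 - 2 = 2)
w(a) = 4 + 4*a**2 (w(a) = 4 + (a + a)*(a + a) = 4 + (2*a)*(2*a) = 4 + 4*a**2)
-23*w(F(8, 4)) = -23*(4 + 4*2**2) = -23*(4 + 4*4) = -23*(4 + 16) = -23*20 = -460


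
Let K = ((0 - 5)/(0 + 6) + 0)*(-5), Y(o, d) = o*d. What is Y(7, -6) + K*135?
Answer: 1041/2 ≈ 520.50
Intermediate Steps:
Y(o, d) = d*o
K = 25/6 (K = (-5/6 + 0)*(-5) = (-5*⅙ + 0)*(-5) = (-⅚ + 0)*(-5) = -⅚*(-5) = 25/6 ≈ 4.1667)
Y(7, -6) + K*135 = -6*7 + (25/6)*135 = -42 + 1125/2 = 1041/2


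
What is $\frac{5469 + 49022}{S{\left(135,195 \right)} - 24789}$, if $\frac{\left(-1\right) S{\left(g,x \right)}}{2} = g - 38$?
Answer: $- \frac{54491}{24983} \approx -2.1811$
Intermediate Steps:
$S{\left(g,x \right)} = 76 - 2 g$ ($S{\left(g,x \right)} = - 2 \left(g - 38\right) = - 2 \left(-38 + g\right) = 76 - 2 g$)
$\frac{5469 + 49022}{S{\left(135,195 \right)} - 24789} = \frac{5469 + 49022}{\left(76 - 270\right) - 24789} = \frac{54491}{\left(76 - 270\right) - 24789} = \frac{54491}{-194 - 24789} = \frac{54491}{-24983} = 54491 \left(- \frac{1}{24983}\right) = - \frac{54491}{24983}$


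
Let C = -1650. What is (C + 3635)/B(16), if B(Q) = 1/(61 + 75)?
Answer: 269960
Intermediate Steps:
B(Q) = 1/136
(C + 3635)/B(16) = (-1650 + 3635)/(1/136) = 1985*136 = 269960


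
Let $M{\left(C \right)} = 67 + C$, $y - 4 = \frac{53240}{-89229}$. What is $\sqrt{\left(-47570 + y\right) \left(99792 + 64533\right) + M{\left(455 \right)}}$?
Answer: $\frac{2 i \sqrt{35279235229385357}}{4249} \approx 88410.0 i$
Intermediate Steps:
$y = \frac{303676}{89229}$ ($y = 4 + \frac{53240}{-89229} = 4 + 53240 \left(- \frac{1}{89229}\right) = 4 - \frac{53240}{89229} = \frac{303676}{89229} \approx 3.4033$)
$\sqrt{\left(-47570 + y\right) \left(99792 + 64533\right) + M{\left(455 \right)}} = \sqrt{\left(-47570 + \frac{303676}{89229}\right) \left(99792 + 64533\right) + \left(67 + 455\right)} = \sqrt{\left(- \frac{4244319854}{89229}\right) 164325 + 522} = \sqrt{- \frac{33211802857550}{4249} + 522} = \sqrt{- \frac{33211800639572}{4249}} = \frac{2 i \sqrt{35279235229385357}}{4249}$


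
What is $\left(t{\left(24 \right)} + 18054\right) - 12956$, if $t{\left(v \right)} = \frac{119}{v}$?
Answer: $\frac{122471}{24} \approx 5103.0$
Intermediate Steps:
$\left(t{\left(24 \right)} + 18054\right) - 12956 = \left(\frac{119}{24} + 18054\right) - 12956 = \frac{433415}{24} - 12956 = \frac{122471}{24}$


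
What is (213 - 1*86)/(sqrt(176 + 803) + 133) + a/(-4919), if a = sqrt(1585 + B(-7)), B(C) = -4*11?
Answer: 16891/16710 - 127*sqrt(979)/16710 - sqrt(1541)/4919 ≈ 0.76505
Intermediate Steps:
B(C) = -44
a = sqrt(1541) (a = sqrt(1585 - 44) = sqrt(1541) ≈ 39.256)
(213 - 1*86)/(sqrt(176 + 803) + 133) + a/(-4919) = (213 - 1*86)/(sqrt(176 + 803) + 133) + sqrt(1541)/(-4919) = (213 - 86)/(sqrt(979) + 133) + sqrt(1541)*(-1/4919) = 127/(133 + sqrt(979)) - sqrt(1541)/4919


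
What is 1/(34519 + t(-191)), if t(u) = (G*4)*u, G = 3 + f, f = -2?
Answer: 1/33755 ≈ 2.9625e-5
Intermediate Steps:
G = 1 (G = 3 - 2 = 1)
t(u) = 4*u (t(u) = (1*4)*u = 4*u)
1/(34519 + t(-191)) = 1/(34519 + 4*(-191)) = 1/(34519 - 764) = 1/33755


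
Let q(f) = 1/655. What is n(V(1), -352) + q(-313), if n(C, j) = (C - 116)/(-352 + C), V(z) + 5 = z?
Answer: 19739/58295 ≈ 0.33861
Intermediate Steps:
q(f) = 1/655
V(z) = -5 + z
n(C, j) = (-116 + C)/(-352 + C)
n(V(1), -352) + q(-313) = (-116 + (-5 + 1))/(-352 + (-5 + 1)) + 1/655 = (-116 - 4)/(-352 - 4) + 1/655 = -120/(-356) + 1/655 = -1/356*(-120) + 1/655 = 30/89 + 1/655 = 19739/58295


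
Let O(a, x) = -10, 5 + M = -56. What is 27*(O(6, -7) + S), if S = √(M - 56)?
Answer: -270 + 81*I*√13 ≈ -270.0 + 292.05*I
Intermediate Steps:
M = -61 (M = -5 - 56 = -61)
S = 3*I*√13 (S = √(-61 - 56) = √(-117) = 3*I*√13 ≈ 10.817*I)
27*(O(6, -7) + S) = 27*(-10 + 3*I*√13) = -270 + 81*I*√13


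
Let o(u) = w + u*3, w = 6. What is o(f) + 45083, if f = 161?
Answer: 45572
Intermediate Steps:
o(u) = 6 + 3*u (o(u) = 6 + u*3 = 6 + 3*u)
o(f) + 45083 = (6 + 3*161) + 45083 = (6 + 483) + 45083 = 489 + 45083 = 45572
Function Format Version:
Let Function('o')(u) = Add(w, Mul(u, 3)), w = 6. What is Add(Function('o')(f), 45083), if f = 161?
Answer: 45572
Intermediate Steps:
Function('o')(u) = Add(6, Mul(3, u)) (Function('o')(u) = Add(6, Mul(u, 3)) = Add(6, Mul(3, u)))
Add(Function('o')(f), 45083) = Add(Add(6, Mul(3, 161)), 45083) = Add(Add(6, 483), 45083) = Add(489, 45083) = 45572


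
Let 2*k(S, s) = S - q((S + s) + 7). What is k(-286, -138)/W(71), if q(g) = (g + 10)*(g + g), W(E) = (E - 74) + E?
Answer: -84931/34 ≈ -2498.0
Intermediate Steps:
W(E) = -74 + 2*E (W(E) = (-74 + E) + E = -74 + 2*E)
q(g) = 2*g*(10 + g) (q(g) = (10 + g)*(2*g) = 2*g*(10 + g))
k(S, s) = S/2 - (7 + S + s)*(17 + S + s) (k(S, s) = (S - 2*((S + s) + 7)*(10 + ((S + s) + 7)))/2 = (S - 2*(7 + S + s)*(10 + (7 + S + s)))/2 = (S - 2*(7 + S + s)*(17 + S + s))/2 = S/2 - (7 + S + s)*(17 + S + s))
k(-286, -138)/W(71) = ((½)*(-286) - (7 - 286 - 138)*(17 - 286 - 138))/(-74 + 2*71) = (-143 - 1*(-417)*(-407))/(-74 + 142) = (-143 - 169719)/68 = -169862*1/68 = -84931/34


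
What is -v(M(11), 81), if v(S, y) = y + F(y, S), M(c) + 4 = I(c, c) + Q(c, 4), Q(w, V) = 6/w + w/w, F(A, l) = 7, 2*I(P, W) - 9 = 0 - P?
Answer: -88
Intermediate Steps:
I(P, W) = 9/2 - P/2 (I(P, W) = 9/2 + (0 - P)/2 = 9/2 + (-P)/2 = 9/2 - P/2)
Q(w, V) = 1 + 6/w (Q(w, V) = 6/w + 1 = 1 + 6/w)
M(c) = 1/2 - c/2 + (6 + c)/c (M(c) = -4 + ((9/2 - c/2) + (6 + c)/c) = -4 + (9/2 - c/2 + (6 + c)/c) = 1/2 - c/2 + (6 + c)/c)
v(S, y) = 7 + y (v(S, y) = y + 7 = 7 + y)
-v(M(11), 81) = -(7 + 81) = -1*88 = -88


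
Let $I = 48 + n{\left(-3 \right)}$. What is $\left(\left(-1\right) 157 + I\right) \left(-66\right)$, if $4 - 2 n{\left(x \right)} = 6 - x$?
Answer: $7359$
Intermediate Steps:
$n{\left(x \right)} = -1 + \frac{x}{2}$ ($n{\left(x \right)} = 2 - \frac{6 - x}{2} = 2 + \left(-3 + \frac{x}{2}\right) = -1 + \frac{x}{2}$)
$I = \frac{91}{2}$ ($I = 48 + \left(-1 + \frac{1}{2} \left(-3\right)\right) = 48 - \frac{5}{2} = \frac{91}{2} \approx 45.5$)
$\left(\left(-1\right) 157 + I\right) \left(-66\right) = \left(\left(-1\right) 157 + \frac{91}{2}\right) \left(-66\right) = \left(-157 + \frac{91}{2}\right) \left(-66\right) = \left(- \frac{223}{2}\right) \left(-66\right) = 7359$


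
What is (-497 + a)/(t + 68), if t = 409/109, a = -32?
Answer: -57661/7821 ≈ -7.3726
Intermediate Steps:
t = 409/109 (t = 409*(1/109) = 409/109 ≈ 3.7523)
(-497 + a)/(t + 68) = (-497 - 32)/(409/109 + 68) = -529/7821/109 = -529*109/7821 = -57661/7821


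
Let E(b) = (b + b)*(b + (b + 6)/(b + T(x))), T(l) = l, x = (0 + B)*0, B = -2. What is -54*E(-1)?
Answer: -648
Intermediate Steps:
x = 0 (x = (0 - 2)*0 = -2*0 = 0)
E(b) = 2*b*(b + (6 + b)/b) (E(b) = (b + b)*(b + (b + 6)/(b + 0)) = (2*b)*(b + (6 + b)/b) = 2*b*(b + (6 + b)/b))
-54*E(-1) = -54*(12 + 2*(-1) + 2*(-1)²) = -54*(12 - 2 + 2*1) = -54*(12 - 2 + 2) = -54*12 = -648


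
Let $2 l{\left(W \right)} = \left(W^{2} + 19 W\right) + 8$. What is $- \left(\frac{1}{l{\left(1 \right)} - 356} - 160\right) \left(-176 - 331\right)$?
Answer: $- \frac{9247849}{114} \approx -81122.0$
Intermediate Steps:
$l{\left(W \right)} = 4 + \frac{W^{2}}{2} + \frac{19 W}{2}$ ($l{\left(W \right)} = \frac{\left(W^{2} + 19 W\right) + 8}{2} = \frac{8 + W^{2} + 19 W}{2} = 4 + \frac{W^{2}}{2} + \frac{19 W}{2}$)
$- \left(\frac{1}{l{\left(1 \right)} - 356} - 160\right) \left(-176 - 331\right) = - \left(\frac{1}{\left(4 + \frac{1^{2}}{2} + \frac{19}{2} \cdot 1\right) - 356} - 160\right) \left(-176 - 331\right) = - \left(\frac{1}{\left(4 + \frac{1}{2} \cdot 1 + \frac{19}{2}\right) - 356} - 160\right) \left(-507\right) = - \left(\frac{1}{\left(4 + \frac{1}{2} + \frac{19}{2}\right) - 356} - 160\right) \left(-507\right) = - \left(\frac{1}{14 - 356} - 160\right) \left(-507\right) = - \left(\frac{1}{-342} - 160\right) \left(-507\right) = - \left(- \frac{1}{342} - 160\right) \left(-507\right) = - \frac{\left(-54721\right) \left(-507\right)}{342} = \left(-1\right) \frac{9247849}{114} = - \frac{9247849}{114}$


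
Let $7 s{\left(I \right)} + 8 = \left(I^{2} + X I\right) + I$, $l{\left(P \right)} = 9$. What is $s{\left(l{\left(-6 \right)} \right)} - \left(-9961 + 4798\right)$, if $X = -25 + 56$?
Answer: $\frac{36502}{7} \approx 5214.6$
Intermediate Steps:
$X = 31$
$s{\left(I \right)} = - \frac{8}{7} + \frac{I^{2}}{7} + \frac{32 I}{7}$ ($s{\left(I \right)} = - \frac{8}{7} + \frac{\left(I^{2} + 31 I\right) + I}{7} = - \frac{8}{7} + \frac{I^{2} + 32 I}{7} = - \frac{8}{7} + \left(\frac{I^{2}}{7} + \frac{32 I}{7}\right) = - \frac{8}{7} + \frac{I^{2}}{7} + \frac{32 I}{7}$)
$s{\left(l{\left(-6 \right)} \right)} - \left(-9961 + 4798\right) = \left(- \frac{8}{7} + \frac{9^{2}}{7} + \frac{32}{7} \cdot 9\right) - \left(-9961 + 4798\right) = \left(- \frac{8}{7} + \frac{1}{7} \cdot 81 + \frac{288}{7}\right) - -5163 = \left(- \frac{8}{7} + \frac{81}{7} + \frac{288}{7}\right) + 5163 = \frac{361}{7} + 5163 = \frac{36502}{7}$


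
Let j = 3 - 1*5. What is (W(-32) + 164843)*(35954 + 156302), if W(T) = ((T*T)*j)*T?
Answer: 44291745024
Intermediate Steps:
j = -2 (j = 3 - 5 = -2)
W(T) = -2*T³ (W(T) = ((T*T)*(-2))*T = (T²*(-2))*T = (-2*T²)*T = -2*T³)
(W(-32) + 164843)*(35954 + 156302) = (-2*(-32)³ + 164843)*(35954 + 156302) = (-2*(-32768) + 164843)*192256 = (65536 + 164843)*192256 = 230379*192256 = 44291745024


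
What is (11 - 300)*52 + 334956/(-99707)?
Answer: -1498731752/99707 ≈ -15031.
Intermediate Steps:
(11 - 300)*52 + 334956/(-99707) = -289*52 + 334956*(-1/99707) = -15028 - 334956/99707 = -1498731752/99707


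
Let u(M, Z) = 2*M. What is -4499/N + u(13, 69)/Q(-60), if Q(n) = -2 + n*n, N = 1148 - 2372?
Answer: 8109613/2201976 ≈ 3.6829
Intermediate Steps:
N = -1224
Q(n) = -2 + n²
-4499/N + u(13, 69)/Q(-60) = -4499/(-1224) + (2*13)/(-2 + (-60)²) = -4499*(-1/1224) + 26/(-2 + 3600) = 4499/1224 + 26/3598 = 4499/1224 + 26*(1/3598) = 4499/1224 + 13/1799 = 8109613/2201976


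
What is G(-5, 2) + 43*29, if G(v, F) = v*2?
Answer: 1237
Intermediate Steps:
G(v, F) = 2*v
G(-5, 2) + 43*29 = 2*(-5) + 43*29 = -10 + 1247 = 1237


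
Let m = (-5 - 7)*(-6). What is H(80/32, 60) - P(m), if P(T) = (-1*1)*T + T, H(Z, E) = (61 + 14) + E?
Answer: 135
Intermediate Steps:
H(Z, E) = 75 + E
m = 72 (m = -12*(-6) = 72)
P(T) = 0 (P(T) = -T + T = 0)
H(80/32, 60) - P(m) = (75 + 60) - 1*0 = 135 + 0 = 135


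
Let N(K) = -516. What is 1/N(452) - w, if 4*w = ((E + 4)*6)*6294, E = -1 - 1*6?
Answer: 14614667/516 ≈ 28323.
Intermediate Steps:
E = -7 (E = -1 - 6 = -7)
w = -28323 (w = (((-7 + 4)*6)*6294)/4 = (-3*6*6294)/4 = (-18*6294)/4 = (¼)*(-113292) = -28323)
1/N(452) - w = 1/(-516) - 1*(-28323) = -1/516 + 28323 = 14614667/516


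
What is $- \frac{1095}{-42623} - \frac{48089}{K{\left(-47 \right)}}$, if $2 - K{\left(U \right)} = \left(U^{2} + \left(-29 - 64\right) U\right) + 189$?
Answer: $\frac{2057107312}{288429841} \approx 7.1321$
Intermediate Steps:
$K{\left(U \right)} = -187 - U^{2} + 93 U$ ($K{\left(U \right)} = 2 - \left(\left(U^{2} + \left(-29 - 64\right) U\right) + 189\right) = 2 - \left(\left(U^{2} - 93 U\right) + 189\right) = 2 - \left(189 + U^{2} - 93 U\right) = -187 - U^{2} + 93 U$)
$- \frac{1095}{-42623} - \frac{48089}{K{\left(-47 \right)}} = - \frac{1095}{-42623} - \frac{48089}{-187 - \left(-47\right)^{2} + 93 \left(-47\right)} = \left(-1095\right) \left(- \frac{1}{42623}\right) - \frac{48089}{-187 - 2209 - 4371} = \frac{1095}{42623} - \frac{48089}{-187 - 2209 - 4371} = \frac{1095}{42623} - \frac{48089}{-6767} = \frac{1095}{42623} - - \frac{48089}{6767} = \frac{1095}{42623} + \frac{48089}{6767} = \frac{2057107312}{288429841}$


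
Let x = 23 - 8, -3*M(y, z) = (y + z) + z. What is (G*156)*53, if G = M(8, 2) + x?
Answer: 90948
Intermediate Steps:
M(y, z) = -2*z/3 - y/3 (M(y, z) = -((y + z) + z)/3 = -(y + 2*z)/3 = -2*z/3 - y/3)
x = 15
G = 11 (G = (-⅔*2 - ⅓*8) + 15 = (-4/3 - 8/3) + 15 = -4 + 15 = 11)
(G*156)*53 = (11*156)*53 = 1716*53 = 90948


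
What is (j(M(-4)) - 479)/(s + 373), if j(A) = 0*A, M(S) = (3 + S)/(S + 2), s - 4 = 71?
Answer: -479/448 ≈ -1.0692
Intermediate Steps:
s = 75 (s = 4 + 71 = 75)
M(S) = (3 + S)/(2 + S)
j(A) = 0
(j(M(-4)) - 479)/(s + 373) = (0 - 479)/(75 + 373) = -479/448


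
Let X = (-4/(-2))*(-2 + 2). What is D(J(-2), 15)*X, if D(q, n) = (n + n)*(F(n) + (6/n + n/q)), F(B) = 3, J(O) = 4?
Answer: 0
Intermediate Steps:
X = 0 (X = -4*(-½)*0 = 2*0 = 0)
D(q, n) = 2*n*(3 + 6/n + n/q) (D(q, n) = (n + n)*(3 + (6/n + n/q)) = (2*n)*(3 + 6/n + n/q) = 2*n*(3 + 6/n + n/q))
D(J(-2), 15)*X = (12 + 6*15 + 2*15²/4)*0 = (12 + 90 + 2*225*(¼))*0 = (12 + 90 + 225/2)*0 = (429/2)*0 = 0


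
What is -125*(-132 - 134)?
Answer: 33250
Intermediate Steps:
-125*(-132 - 134) = -125*(-266) = 33250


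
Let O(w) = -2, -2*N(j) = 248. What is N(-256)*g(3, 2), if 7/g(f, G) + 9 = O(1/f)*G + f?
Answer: 434/5 ≈ 86.800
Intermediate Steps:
N(j) = -124 (N(j) = -½*248 = -124)
g(f, G) = 7/(-9 + f - 2*G) (g(f, G) = 7/(-9 + (-2*G + f)) = 7/(-9 + (f - 2*G)) = 7/(-9 + f - 2*G))
N(-256)*g(3, 2) = -868/(-9 + 3 - 2*2) = -868/(-9 + 3 - 4) = -868/(-10) = -868*(-1)/10 = -124*(-7/10) = 434/5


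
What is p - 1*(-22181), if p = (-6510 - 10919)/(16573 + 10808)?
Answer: 607320532/27381 ≈ 22180.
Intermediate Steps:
p = -17429/27381 ≈ -0.63654
p - 1*(-22181) = -17429/27381 - 1*(-22181) = -17429/27381 + 22181 = 607320532/27381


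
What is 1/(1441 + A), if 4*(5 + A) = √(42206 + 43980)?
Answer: 11488/16453675 - 2*√86186/16453675 ≈ 0.00066252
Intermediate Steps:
A = -5 + √86186/4 (A = -5 + √(42206 + 43980)/4 = -5 + √86186/4 ≈ 68.394)
1/(1441 + A) = 1/(1441 + (-5 + √86186/4)) = 1/(1436 + √86186/4)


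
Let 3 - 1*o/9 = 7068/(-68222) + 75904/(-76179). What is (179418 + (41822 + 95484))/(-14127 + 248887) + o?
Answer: 1944435450669353/50836140763870 ≈ 38.249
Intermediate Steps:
o = 31962010611/866180623 (o = 27 - 9*(7068/(-68222) + 75904/(-76179)) = 27 - 9*(7068*(-1/68222) + 75904*(-1/76179)) = 27 - 9*(-3534/34111 - 75904/76179) = 27 - 9*(-2858377930/2598541869) = 27 + 8575133790/866180623 = 31962010611/866180623 ≈ 36.900)
(179418 + (41822 + 95484))/(-14127 + 248887) + o = (179418 + (41822 + 95484))/(-14127 + 248887) + 31962010611/866180623 = (179418 + 137306)/234760 + 31962010611/866180623 = 316724*(1/234760) + 31962010611/866180623 = 79181/58690 + 31962010611/866180623 = 1944435450669353/50836140763870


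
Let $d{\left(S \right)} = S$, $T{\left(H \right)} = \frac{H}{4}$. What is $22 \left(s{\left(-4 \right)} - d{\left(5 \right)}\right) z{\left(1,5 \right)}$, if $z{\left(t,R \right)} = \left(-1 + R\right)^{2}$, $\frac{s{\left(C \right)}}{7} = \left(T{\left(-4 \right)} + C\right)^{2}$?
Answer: $59840$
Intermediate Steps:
$T{\left(H \right)} = \frac{H}{4}$ ($T{\left(H \right)} = H \frac{1}{4} = \frac{H}{4}$)
$s{\left(C \right)} = 7 \left(-1 + C\right)^{2}$ ($s{\left(C \right)} = 7 \left(\frac{1}{4} \left(-4\right) + C\right)^{2} = 7 \left(-1 + C\right)^{2}$)
$22 \left(s{\left(-4 \right)} - d{\left(5 \right)}\right) z{\left(1,5 \right)} = 22 \left(7 \left(-1 - 4\right)^{2} - 5\right) \left(-1 + 5\right)^{2} = 22 \left(7 \left(-5\right)^{2} - 5\right) 4^{2} = 22 \left(7 \cdot 25 - 5\right) 16 = 22 \left(175 - 5\right) 16 = 22 \cdot 170 \cdot 16 = 3740 \cdot 16 = 59840$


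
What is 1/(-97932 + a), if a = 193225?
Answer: 1/95293 ≈ 1.0494e-5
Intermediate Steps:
1/(-97932 + a) = 1/(-97932 + 193225) = 1/95293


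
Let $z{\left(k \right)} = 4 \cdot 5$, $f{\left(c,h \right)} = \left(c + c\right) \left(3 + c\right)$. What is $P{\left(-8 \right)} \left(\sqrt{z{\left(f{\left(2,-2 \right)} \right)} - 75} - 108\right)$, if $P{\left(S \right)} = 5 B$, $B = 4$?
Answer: $-2160 + 20 i \sqrt{55} \approx -2160.0 + 148.32 i$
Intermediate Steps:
$f{\left(c,h \right)} = 2 c \left(3 + c\right)$
$z{\left(k \right)} = 20$
$P{\left(S \right)} = 20$ ($P{\left(S \right)} = 5 \cdot 4 = 20$)
$P{\left(-8 \right)} \left(\sqrt{z{\left(f{\left(2,-2 \right)} \right)} - 75} - 108\right) = 20 \left(\sqrt{20 - 75} - 108\right) = 20 \left(\sqrt{-55} - 108\right) = 20 \left(i \sqrt{55} - 108\right) = 20 \left(-108 + i \sqrt{55}\right) = -2160 + 20 i \sqrt{55}$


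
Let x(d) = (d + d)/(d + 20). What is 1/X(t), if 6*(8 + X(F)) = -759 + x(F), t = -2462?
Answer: -7326/982885 ≈ -0.0074536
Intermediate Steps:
x(d) = 2*d/(20 + d) (x(d) = (2*d)/(20 + d) = 2*d/(20 + d))
X(F) = -269/2 + F/(3*(20 + F)) (X(F) = -8 + (-759 + 2*F/(20 + F))/6 = -8 + (-253/2 + F/(3*(20 + F))) = -269/2 + F/(3*(20 + F)))
1/X(t) = 1/(5*(-3228 - 161*(-2462))/(6*(20 - 2462))) = 1/((⅚)*(-3228 + 396382)/(-2442)) = 1/((⅚)*(-1/2442)*393154) = 1/(-982885/7326) = -7326/982885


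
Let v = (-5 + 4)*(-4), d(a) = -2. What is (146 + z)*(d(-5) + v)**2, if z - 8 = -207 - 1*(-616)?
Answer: 2252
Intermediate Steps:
v = 4 (v = -1*(-4) = 4)
z = 417 (z = 8 + (-207 - 1*(-616)) = 8 + (-207 + 616) = 8 + 409 = 417)
(146 + z)*(d(-5) + v)**2 = (146 + 417)*(-2 + 4)**2 = 563*2**2 = 563*4 = 2252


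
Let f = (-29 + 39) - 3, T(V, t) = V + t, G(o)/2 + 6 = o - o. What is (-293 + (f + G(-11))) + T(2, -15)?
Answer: -311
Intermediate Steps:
G(o) = -12 (G(o) = -12 + 2*(o - o) = -12 + 2*0 = -12 + 0 = -12)
f = 7 (f = 10 - 3 = 7)
(-293 + (f + G(-11))) + T(2, -15) = (-293 + (7 - 12)) + (2 - 15) = (-293 - 5) - 13 = -298 - 13 = -311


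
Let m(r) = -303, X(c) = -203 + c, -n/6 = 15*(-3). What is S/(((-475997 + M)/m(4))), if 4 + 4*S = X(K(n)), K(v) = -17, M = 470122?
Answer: -16968/5875 ≈ -2.8882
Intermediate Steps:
n = 270 (n = -90*(-3) = -6*(-45) = 270)
S = -56 (S = -1 + (-203 - 17)/4 = -1 + (¼)*(-220) = -1 - 55 = -56)
S/(((-475997 + M)/m(4))) = -56*(-303/(-475997 + 470122)) = -56/((-5875*(-1/303))) = -56/5875/303 = -56*303/5875 = -16968/5875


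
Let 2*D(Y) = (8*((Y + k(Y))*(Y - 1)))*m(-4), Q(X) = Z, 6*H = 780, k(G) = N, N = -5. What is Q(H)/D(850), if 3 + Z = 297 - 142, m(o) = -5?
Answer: -38/3587025 ≈ -1.0594e-5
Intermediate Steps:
k(G) = -5
Z = 152 (Z = -3 + (297 - 142) = -3 + 155 = 152)
H = 130 (H = (⅙)*780 = 130)
Q(X) = 152
D(Y) = -20*(-1 + Y)*(-5 + Y) (D(Y) = ((8*((Y - 5)*(Y - 1)))*(-5))/2 = ((8*((-5 + Y)*(-1 + Y)))*(-5))/2 = ((8*((-1 + Y)*(-5 + Y)))*(-5))/2 = ((8*(-1 + Y)*(-5 + Y))*(-5))/2 = (-40*(-1 + Y)*(-5 + Y))/2 = -20*(-1 + Y)*(-5 + Y))
Q(H)/D(850) = 152/(-100 - 20*850² + 120*850) = 152/(-100 - 20*722500 + 102000) = 152/(-100 - 14450000 + 102000) = 152/(-14348100) = 152*(-1/14348100) = -38/3587025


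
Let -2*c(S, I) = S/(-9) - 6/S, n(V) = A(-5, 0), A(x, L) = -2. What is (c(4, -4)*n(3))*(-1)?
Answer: 35/18 ≈ 1.9444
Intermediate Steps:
n(V) = -2
c(S, I) = 3/S + S/18 (c(S, I) = -(S/(-9) - 6/S)/2 = -(S*(-⅑) - 6/S)/2 = -(-S/9 - 6/S)/2 = -(-6/S - S/9)/2 = 3/S + S/18)
(c(4, -4)*n(3))*(-1) = ((3/4 + (1/18)*4)*(-2))*(-1) = ((3*(¼) + 2/9)*(-2))*(-1) = ((¾ + 2/9)*(-2))*(-1) = ((35/36)*(-2))*(-1) = -35/18*(-1) = 35/18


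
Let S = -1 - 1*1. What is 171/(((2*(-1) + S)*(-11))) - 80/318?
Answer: 25429/6996 ≈ 3.6348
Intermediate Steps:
S = -2 (S = -1 - 1 = -2)
171/(((2*(-1) + S)*(-11))) - 80/318 = 171/(((2*(-1) - 2)*(-11))) - 80/318 = 171/(((-2 - 2)*(-11))) - 80*1/318 = 171/((-4*(-11))) - 40/159 = 171/44 - 40/159 = 25429/6996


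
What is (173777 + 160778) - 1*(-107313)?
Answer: 441868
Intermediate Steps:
(173777 + 160778) - 1*(-107313) = 334555 + 107313 = 441868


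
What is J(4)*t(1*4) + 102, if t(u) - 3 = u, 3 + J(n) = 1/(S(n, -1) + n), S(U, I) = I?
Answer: 250/3 ≈ 83.333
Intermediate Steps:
J(n) = -3 + 1/(-1 + n)
t(u) = 3 + u
J(4)*t(1*4) + 102 = ((4 - 3*4)/(-1 + 4))*(3 + 1*4) + 102 = ((4 - 12)/3)*(3 + 4) + 102 = ((⅓)*(-8))*7 + 102 = -8/3*7 + 102 = -56/3 + 102 = 250/3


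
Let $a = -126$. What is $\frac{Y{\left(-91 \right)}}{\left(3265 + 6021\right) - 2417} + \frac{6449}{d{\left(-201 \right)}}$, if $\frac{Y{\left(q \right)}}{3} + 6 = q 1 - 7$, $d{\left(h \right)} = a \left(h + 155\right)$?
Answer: $\frac{42489829}{39812724} \approx 1.0672$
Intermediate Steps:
$d{\left(h \right)} = -19530 - 126 h$ ($d{\left(h \right)} = - 126 \left(h + 155\right) = - 126 \left(155 + h\right) = -19530 - 126 h$)
$Y{\left(q \right)} = -39 + 3 q$ ($Y{\left(q \right)} = -18 + 3 \left(q 1 - 7\right) = -18 + 3 \left(q - 7\right) = -18 + 3 \left(-7 + q\right) = -18 + \left(-21 + 3 q\right) = -39 + 3 q$)
$\frac{Y{\left(-91 \right)}}{\left(3265 + 6021\right) - 2417} + \frac{6449}{d{\left(-201 \right)}} = \frac{-39 + 3 \left(-91\right)}{\left(3265 + 6021\right) - 2417} + \frac{6449}{-19530 - -25326} = \frac{-39 - 273}{9286 - 2417} + \frac{6449}{-19530 + 25326} = - \frac{312}{6869} + \frac{6449}{5796} = \frac{42489829}{39812724}$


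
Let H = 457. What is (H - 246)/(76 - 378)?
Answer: -211/302 ≈ -0.69868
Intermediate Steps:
(H - 246)/(76 - 378) = (457 - 246)/(76 - 378) = 211/(-302) = 211*(-1/302) = -211/302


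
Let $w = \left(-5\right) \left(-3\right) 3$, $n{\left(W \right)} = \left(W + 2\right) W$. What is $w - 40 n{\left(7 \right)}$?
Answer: $-2475$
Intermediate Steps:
$n{\left(W \right)} = W \left(2 + W\right)$ ($n{\left(W \right)} = \left(2 + W\right) W = W \left(2 + W\right)$)
$w = 45$ ($w = 15 \cdot 3 = 45$)
$w - 40 n{\left(7 \right)} = 45 - 40 \cdot 7 \left(2 + 7\right) = 45 - 40 \cdot 7 \cdot 9 = 45 - 2520 = -2475$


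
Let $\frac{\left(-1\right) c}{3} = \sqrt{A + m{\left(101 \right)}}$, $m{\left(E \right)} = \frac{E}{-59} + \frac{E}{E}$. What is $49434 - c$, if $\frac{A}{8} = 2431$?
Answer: $49434 + \frac{3 \sqrt{67696010}}{59} \approx 49852.0$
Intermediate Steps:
$A = 19448$ ($A = 8 \cdot 2431 = 19448$)
$m{\left(E \right)} = 1 - \frac{E}{59}$ ($m{\left(E \right)} = E \left(- \frac{1}{59}\right) + 1 = - \frac{E}{59} + 1 = 1 - \frac{E}{59}$)
$c = - \frac{3 \sqrt{67696010}}{59}$ ($c = - 3 \sqrt{19448 + \left(1 - \frac{101}{59}\right)} = - 3 \sqrt{19448 - \frac{42}{59}} = - 3 \sqrt{\frac{1147390}{59}} = - 3 \frac{\sqrt{67696010}}{59} = - \frac{3 \sqrt{67696010}}{59} \approx -418.36$)
$49434 - c = 49434 - - \frac{3 \sqrt{67696010}}{59} = 49434 + \frac{3 \sqrt{67696010}}{59}$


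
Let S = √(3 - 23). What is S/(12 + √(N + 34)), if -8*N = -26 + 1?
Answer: -4*I*√330/285 + 64*I*√5/285 ≈ 0.24717*I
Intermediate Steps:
N = 25/8 (N = -(-26 + 1)/8 = -⅛*(-25) = 25/8 ≈ 3.1250)
S = 2*I*√5 (S = √(-20) = 2*I*√5 ≈ 4.4721*I)
S/(12 + √(N + 34)) = (2*I*√5)/(12 + √(25/8 + 34)) = (2*I*√5)/(12 + √(297/8)) = (2*I*√5)/(12 + 3*√66/4) = 2*I*√5/(12 + 3*√66/4)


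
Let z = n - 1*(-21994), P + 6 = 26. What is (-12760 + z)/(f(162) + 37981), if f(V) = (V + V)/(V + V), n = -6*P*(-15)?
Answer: 5517/18991 ≈ 0.29051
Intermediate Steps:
P = 20 (P = -6 + 26 = 20)
n = 1800 (n = -6*20*(-15) = -120*(-15) = 1800)
f(V) = 1 (f(V) = (2*V)/((2*V)) = (2*V)*(1/(2*V)) = 1)
z = 23794 (z = 1800 - 1*(-21994) = 1800 + 21994 = 23794)
(-12760 + z)/(f(162) + 37981) = (-12760 + 23794)/(1 + 37981) = 11034/37982 = 11034*(1/37982) = 5517/18991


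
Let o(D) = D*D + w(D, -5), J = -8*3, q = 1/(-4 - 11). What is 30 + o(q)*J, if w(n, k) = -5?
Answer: 11242/75 ≈ 149.89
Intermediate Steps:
q = -1/15 (q = 1/(-15) = -1/15 ≈ -0.066667)
J = -24
o(D) = -5 + D² (o(D) = D*D - 5 = D² - 5 = -5 + D²)
30 + o(q)*J = 30 + (-5 + (-1/15)²)*(-24) = 30 + (-5 + 1/225)*(-24) = 30 - 1124/225*(-24) = 30 + 8992/75 = 11242/75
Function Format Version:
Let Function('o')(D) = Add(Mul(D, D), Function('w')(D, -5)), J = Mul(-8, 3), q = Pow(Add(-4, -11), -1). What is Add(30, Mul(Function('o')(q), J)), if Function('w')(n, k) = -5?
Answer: Rational(11242, 75) ≈ 149.89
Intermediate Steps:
q = Rational(-1, 15) (q = Pow(-15, -1) = Rational(-1, 15) ≈ -0.066667)
J = -24
Function('o')(D) = Add(-5, Pow(D, 2)) (Function('o')(D) = Add(Mul(D, D), -5) = Add(Pow(D, 2), -5) = Add(-5, Pow(D, 2)))
Add(30, Mul(Function('o')(q), J)) = Add(30, Mul(Add(-5, Pow(Rational(-1, 15), 2)), -24)) = Add(30, Mul(Add(-5, Rational(1, 225)), -24)) = Add(30, Mul(Rational(-1124, 225), -24)) = Add(30, Rational(8992, 75)) = Rational(11242, 75)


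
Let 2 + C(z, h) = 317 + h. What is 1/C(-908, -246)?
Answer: 1/69 ≈ 0.014493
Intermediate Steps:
C(z, h) = 315 + h (C(z, h) = -2 + (317 + h) = 315 + h)
1/C(-908, -246) = 1/(315 - 246) = 1/69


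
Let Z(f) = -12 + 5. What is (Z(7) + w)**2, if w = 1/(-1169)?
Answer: 66977856/1366561 ≈ 49.012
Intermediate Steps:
Z(f) = -7
w = -1/1169 ≈ -0.00085543
(Z(7) + w)**2 = (-7 - 1/1169)**2 = (-8184/1169)**2 = 66977856/1366561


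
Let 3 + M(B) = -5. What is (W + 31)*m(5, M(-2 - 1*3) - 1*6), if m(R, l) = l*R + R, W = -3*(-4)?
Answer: -2795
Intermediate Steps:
M(B) = -8 (M(B) = -3 - 5 = -8)
W = 12
m(R, l) = R + R*l (m(R, l) = R*l + R = R + R*l)
(W + 31)*m(5, M(-2 - 1*3) - 1*6) = (12 + 31)*(5*(1 + (-8 - 1*6))) = 43*(5*(1 + (-8 - 6))) = 43*(5*(1 - 14)) = 43*(5*(-13)) = 43*(-65) = -2795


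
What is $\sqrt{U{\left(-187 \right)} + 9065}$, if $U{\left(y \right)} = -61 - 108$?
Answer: $8 \sqrt{139} \approx 94.319$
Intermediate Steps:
$U{\left(y \right)} = -169$
$\sqrt{U{\left(-187 \right)} + 9065} = \sqrt{-169 + 9065} = \sqrt{8896} = 8 \sqrt{139}$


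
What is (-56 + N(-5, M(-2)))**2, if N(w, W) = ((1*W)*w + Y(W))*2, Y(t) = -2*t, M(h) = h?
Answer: 784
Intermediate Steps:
N(w, W) = -4*W + 2*W*w (N(w, W) = ((1*W)*w - 2*W)*2 = (W*w - 2*W)*2 = (-2*W + W*w)*2 = -4*W + 2*W*w)
(-56 + N(-5, M(-2)))**2 = (-56 + 2*(-2)*(-2 - 5))**2 = (-56 + 2*(-2)*(-7))**2 = (-56 + 28)**2 = (-28)**2 = 784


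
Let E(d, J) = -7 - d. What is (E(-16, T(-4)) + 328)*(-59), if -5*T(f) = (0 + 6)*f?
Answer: -19883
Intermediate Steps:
T(f) = -6*f/5 (T(f) = -(0 + 6)*f/5 = -6*f/5)
(E(-16, T(-4)) + 328)*(-59) = ((-7 - 1*(-16)) + 328)*(-59) = ((-7 + 16) + 328)*(-59) = (9 + 328)*(-59) = 337*(-59) = -19883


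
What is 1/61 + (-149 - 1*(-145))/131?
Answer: -113/7991 ≈ -0.014141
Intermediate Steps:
1/61 + (-149 - 1*(-145))/131 = 1/61 + (-149 + 145)*(1/131) = 1/61 - 4*1/131 = 1/61 - 4/131 = -113/7991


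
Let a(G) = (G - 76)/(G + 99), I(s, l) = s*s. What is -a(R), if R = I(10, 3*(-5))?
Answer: -24/199 ≈ -0.12060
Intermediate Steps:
I(s, l) = s**2
R = 100 (R = 10**2 = 100)
a(G) = (-76 + G)/(99 + G)
-a(R) = -(-76 + 100)/(99 + 100) = -24/199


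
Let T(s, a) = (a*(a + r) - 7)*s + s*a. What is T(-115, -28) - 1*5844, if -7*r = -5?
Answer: -89679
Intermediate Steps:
r = 5/7 (r = -1/7*(-5) = 5/7 ≈ 0.71429)
T(s, a) = a*s + s*(-7 + a*(5/7 + a)) (T(s, a) = (a*(a + 5/7) - 7)*s + s*a = (a*(5/7 + a) - 7)*s + a*s = (-7 + a*(5/7 + a))*s + a*s = s*(-7 + a*(5/7 + a)) + a*s = a*s + s*(-7 + a*(5/7 + a)))
T(-115, -28) - 1*5844 = (1/7)*(-115)*(-49 + 7*(-28)**2 + 12*(-28)) - 1*5844 = (1/7)*(-115)*(-49 + 7*784 - 336) - 5844 = (1/7)*(-115)*(-49 + 5488 - 336) - 5844 = (1/7)*(-115)*5103 - 5844 = -83835 - 5844 = -89679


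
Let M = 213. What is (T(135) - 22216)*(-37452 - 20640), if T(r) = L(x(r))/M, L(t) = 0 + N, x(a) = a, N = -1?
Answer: 91630622276/71 ≈ 1.2906e+9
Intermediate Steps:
L(t) = -1 (L(t) = 0 - 1 = -1)
T(r) = -1/213
(T(135) - 22216)*(-37452 - 20640) = (-1/213 - 22216)*(-37452 - 20640) = -4732009/213*(-58092) = 91630622276/71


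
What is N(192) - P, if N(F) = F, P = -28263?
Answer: 28455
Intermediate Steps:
N(192) - P = 192 - 1*(-28263) = 192 + 28263 = 28455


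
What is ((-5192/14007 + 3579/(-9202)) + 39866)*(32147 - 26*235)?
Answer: 44595540629134473/42964138 ≈ 1.0380e+9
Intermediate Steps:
((-5192/14007 + 3579/(-9202)) + 39866)*(32147 - 26*235) = ((-5192*1/14007 + 3579*(-1/9202)) + 39866)*(32147 - 6110) = ((-5192/14007 - 3579/9202) + 39866)*26037 = (-97907837/128892414 + 39866)*26037 = (5138327068687/128892414)*26037 = 44595540629134473/42964138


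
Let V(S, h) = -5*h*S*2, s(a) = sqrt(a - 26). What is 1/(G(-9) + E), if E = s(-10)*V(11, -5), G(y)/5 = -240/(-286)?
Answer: 143/371149950 - 224939*I/742299900 ≈ 3.8529e-7 - 0.00030303*I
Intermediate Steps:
s(a) = sqrt(-26 + a)
V(S, h) = -10*S*h (V(S, h) = -5*S*h*2 = -10*S*h)
G(y) = 600/143 (G(y) = 5*(-240/(-286)) = 5*(-240*(-1/286)) = 5*(120/143) = 600/143)
E = 3300*I (E = sqrt(-26 - 10)*(-10*11*(-5)) = sqrt(-36)*550 = (6*I)*550 = 3300*I ≈ 3300.0*I)
1/(G(-9) + E) = 1/(600/143 + 3300*I) = 20449*(600/143 - 3300*I)/222689970000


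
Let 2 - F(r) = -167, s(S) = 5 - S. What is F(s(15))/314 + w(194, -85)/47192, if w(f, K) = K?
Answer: 233787/435832 ≈ 0.53642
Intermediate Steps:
F(r) = 169 (F(r) = 2 - 1*(-167) = 2 + 167 = 169)
F(s(15))/314 + w(194, -85)/47192 = 169/314 - 85/47192 = 169*(1/314) - 85*1/47192 = 169/314 - 5/2776 = 233787/435832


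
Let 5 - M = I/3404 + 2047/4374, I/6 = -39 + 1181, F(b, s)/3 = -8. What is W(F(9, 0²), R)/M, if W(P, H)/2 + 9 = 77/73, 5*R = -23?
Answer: -4317837840/684499903 ≈ -6.3080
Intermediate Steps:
F(b, s) = -24 (F(b, s) = 3*(-8) = -24)
R = -23/5 (R = (⅕)*(-23) = -23/5 ≈ -4.6000)
I = 6852 (I = 6*(-39 + 1181) = 6*1142 = 6852)
W(P, H) = -1160/73 (W(P, H) = -18 + 2*(77/73) = -18 + 154/73 = -1160/73)
M = 9376711/3722274 (M = 5 - (6852/3404 + 2047/4374) = 5 - (6852*(1/3404) + 2047*(1/4374)) = 5 - (1713/851 + 2047/4374) = 5 - 1*9234659/3722274 = 5 - 9234659/3722274 = 9376711/3722274 ≈ 2.5191)
W(F(9, 0²), R)/M = -1160/(73*9376711/3722274) = -1160/73*3722274/9376711 = -4317837840/684499903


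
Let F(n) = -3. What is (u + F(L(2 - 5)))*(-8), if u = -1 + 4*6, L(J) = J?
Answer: -160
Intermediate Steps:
u = 23 (u = -1 + 24 = 23)
(u + F(L(2 - 5)))*(-8) = (23 - 3)*(-8) = 20*(-8) = -160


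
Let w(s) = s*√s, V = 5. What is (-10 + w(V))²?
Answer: 225 - 100*√5 ≈ 1.3932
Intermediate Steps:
w(s) = s^(3/2)
(-10 + w(V))² = (-10 + 5^(3/2))² = (-10 + 5*√5)²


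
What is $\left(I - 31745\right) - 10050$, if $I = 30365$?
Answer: $-11430$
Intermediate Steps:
$\left(I - 31745\right) - 10050 = \left(30365 - 31745\right) - 10050 = -1380 - 10050 = -11430$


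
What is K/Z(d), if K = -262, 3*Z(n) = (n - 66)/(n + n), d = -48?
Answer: -12576/19 ≈ -661.89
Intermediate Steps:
Z(n) = (-66 + n)/(6*n) (Z(n) = ((n - 66)/(n + n))/3 = ((-66 + n)/((2*n)))/3 = ((-66 + n)*(1/(2*n)))/3 = ((-66 + n)/(2*n))/3 = (-66 + n)/(6*n))
K/Z(d) = -262*(-288/(-66 - 48)) = -262/((1/6)*(-1/48)*(-114)) = -262/19/48 = -262*48/19 = -12576/19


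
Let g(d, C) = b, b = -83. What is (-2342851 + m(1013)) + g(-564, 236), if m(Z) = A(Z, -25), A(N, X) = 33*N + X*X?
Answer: -2308880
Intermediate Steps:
g(d, C) = -83
A(N, X) = X² + 33*N (A(N, X) = 33*N + X² = X² + 33*N)
m(Z) = 625 + 33*Z (m(Z) = (-25)² + 33*Z = 625 + 33*Z)
(-2342851 + m(1013)) + g(-564, 236) = (-2342851 + (625 + 33*1013)) - 83 = (-2342851 + (625 + 33429)) - 83 = (-2342851 + 34054) - 83 = -2308797 - 83 = -2308880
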